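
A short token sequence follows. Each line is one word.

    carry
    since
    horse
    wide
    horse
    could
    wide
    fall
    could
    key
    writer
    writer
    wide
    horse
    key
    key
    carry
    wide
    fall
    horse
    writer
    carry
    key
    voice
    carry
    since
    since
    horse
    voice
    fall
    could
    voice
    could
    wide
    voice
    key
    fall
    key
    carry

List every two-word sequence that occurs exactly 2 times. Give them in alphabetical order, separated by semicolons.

carry since; could wide; fall could; key carry; since horse; wide fall; wide horse

Bigram counts meeting the condition (exactly 2 times):
  carry since: 2
  could wide: 2
  fall could: 2
  key carry: 2
  since horse: 2
  wide fall: 2
  wide horse: 2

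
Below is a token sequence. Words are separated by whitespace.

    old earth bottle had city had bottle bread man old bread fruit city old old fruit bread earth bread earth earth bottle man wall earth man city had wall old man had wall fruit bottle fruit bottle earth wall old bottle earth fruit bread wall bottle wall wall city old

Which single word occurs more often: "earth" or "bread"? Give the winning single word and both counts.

"earth" (7 vs 5)

"earth": 7 occurrences
"bread": 5 occurrences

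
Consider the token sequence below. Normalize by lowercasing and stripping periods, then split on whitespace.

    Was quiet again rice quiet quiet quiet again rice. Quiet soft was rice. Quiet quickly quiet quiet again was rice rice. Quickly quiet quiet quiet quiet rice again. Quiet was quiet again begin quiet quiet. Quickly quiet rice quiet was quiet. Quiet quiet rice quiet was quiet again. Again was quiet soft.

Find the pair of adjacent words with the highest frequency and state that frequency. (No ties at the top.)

"quiet quiet", 9 times

Bigram frequencies (highest first):
  quiet quiet: 9
  was quiet: 5
  quiet again: 5
  rice quiet: 5
  quickly quiet: 3
  quiet rice: 3
  … (14 more, each ≤ 3)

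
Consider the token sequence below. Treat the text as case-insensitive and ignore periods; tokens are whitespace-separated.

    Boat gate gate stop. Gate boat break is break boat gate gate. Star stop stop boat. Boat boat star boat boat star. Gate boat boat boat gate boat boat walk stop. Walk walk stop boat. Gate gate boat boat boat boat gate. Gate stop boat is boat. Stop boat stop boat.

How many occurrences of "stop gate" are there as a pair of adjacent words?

1

Scanning the 50 overlapping bigram windows for "stop gate":
  position 4–5: stop gate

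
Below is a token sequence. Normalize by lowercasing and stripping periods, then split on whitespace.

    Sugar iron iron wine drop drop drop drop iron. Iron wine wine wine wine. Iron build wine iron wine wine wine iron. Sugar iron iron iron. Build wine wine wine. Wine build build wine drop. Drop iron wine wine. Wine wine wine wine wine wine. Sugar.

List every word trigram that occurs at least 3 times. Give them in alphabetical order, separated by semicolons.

iron wine wine; wine wine wine

Trigram counts meeting the condition (at least 3 times):
  iron wine wine: 3
  wine wine wine: 11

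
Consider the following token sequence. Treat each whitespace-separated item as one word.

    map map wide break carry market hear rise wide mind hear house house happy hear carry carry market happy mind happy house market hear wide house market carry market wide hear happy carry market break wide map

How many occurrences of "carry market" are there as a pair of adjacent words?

Scanning the 36 overlapping bigram windows for "carry market":
  position 5–6: carry market
  position 17–18: carry market
  position 28–29: carry market
  position 33–34: carry market

4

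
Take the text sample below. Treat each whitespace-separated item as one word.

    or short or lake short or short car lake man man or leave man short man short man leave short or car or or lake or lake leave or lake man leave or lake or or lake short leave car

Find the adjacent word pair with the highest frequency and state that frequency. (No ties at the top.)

Bigram frequencies (highest first):
  or lake: 6
  short or: 3
  or short: 2
  lake short: 2
  lake man: 2
  man short: 2
  … (17 more, each ≤ 2)

"or lake", 6 times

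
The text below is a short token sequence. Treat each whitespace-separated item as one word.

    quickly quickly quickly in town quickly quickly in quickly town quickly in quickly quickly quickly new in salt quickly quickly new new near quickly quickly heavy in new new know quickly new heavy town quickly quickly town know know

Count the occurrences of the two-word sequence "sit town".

Scanning the 38 overlapping bigram windows for "sit town":
  (none found)

0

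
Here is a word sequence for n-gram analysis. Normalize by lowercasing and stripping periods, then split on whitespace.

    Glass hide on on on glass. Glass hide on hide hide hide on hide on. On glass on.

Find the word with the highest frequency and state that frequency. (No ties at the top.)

Unigram frequencies (highest first):
  on: 8
  hide: 6
  glass: 4

"on", 8 times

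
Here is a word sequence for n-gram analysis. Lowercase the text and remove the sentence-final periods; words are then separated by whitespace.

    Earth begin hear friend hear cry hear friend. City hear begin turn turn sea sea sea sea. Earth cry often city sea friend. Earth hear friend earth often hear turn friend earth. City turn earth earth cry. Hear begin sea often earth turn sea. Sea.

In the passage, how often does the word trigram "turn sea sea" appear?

Scanning the 43 overlapping trigram windows for "turn sea sea":
  position 13–15: turn sea sea
  position 43–45: turn sea sea

2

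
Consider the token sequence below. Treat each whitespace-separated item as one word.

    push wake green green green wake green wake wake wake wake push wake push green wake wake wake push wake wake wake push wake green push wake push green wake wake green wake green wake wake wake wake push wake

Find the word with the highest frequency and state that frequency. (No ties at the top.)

Unigram frequencies (highest first):
  wake: 23
  green: 9
  push: 8

"wake", 23 times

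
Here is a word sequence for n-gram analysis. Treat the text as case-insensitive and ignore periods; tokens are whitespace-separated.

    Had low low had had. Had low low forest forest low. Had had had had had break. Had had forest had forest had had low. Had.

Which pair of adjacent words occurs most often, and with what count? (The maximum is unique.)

"had had", 8 times

Bigram frequencies (highest first):
  had had: 8
  had low: 3
  low had: 3
  low low: 2
  had forest: 2
  forest had: 2
  … (5 more, each ≤ 1)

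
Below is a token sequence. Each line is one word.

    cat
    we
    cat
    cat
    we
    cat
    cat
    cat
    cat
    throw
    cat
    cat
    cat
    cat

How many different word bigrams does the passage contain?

5

14 tokens → 13 bigram windows in total.
Repeated bigrams (each contributes count−1 duplicates):
  cat cat: 7
  cat we: 2
  we cat: 2
8 duplicate windows → 13 − 8 = 5 distinct.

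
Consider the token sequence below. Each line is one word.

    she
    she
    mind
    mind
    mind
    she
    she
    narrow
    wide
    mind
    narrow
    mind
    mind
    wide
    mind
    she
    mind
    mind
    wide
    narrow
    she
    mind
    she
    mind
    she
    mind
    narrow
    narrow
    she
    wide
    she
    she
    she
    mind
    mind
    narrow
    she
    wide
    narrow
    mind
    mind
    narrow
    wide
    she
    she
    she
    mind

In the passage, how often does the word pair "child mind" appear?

0

Scanning the 46 overlapping bigram windows for "child mind":
  (none found)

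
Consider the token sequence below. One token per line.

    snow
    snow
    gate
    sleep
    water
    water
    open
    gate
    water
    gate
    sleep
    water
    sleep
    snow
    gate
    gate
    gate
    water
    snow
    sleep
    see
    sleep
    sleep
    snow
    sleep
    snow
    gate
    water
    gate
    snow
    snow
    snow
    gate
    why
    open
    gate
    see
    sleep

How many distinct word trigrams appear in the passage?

38 tokens → 36 trigram windows in total.
Repeated trigrams (each contributes count−1 duplicates):
  gate sleep water: 2
  gate water gate: 2
  sleep snow gate: 2
  snow snow gate: 2
4 duplicate windows → 36 − 4 = 32 distinct.

32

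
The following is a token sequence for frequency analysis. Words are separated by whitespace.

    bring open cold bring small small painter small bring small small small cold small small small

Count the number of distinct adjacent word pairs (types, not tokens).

10

16 tokens → 15 bigram windows in total.
Repeated bigrams (each contributes count−1 duplicates):
  small small: 5
  bring small: 2
5 duplicate windows → 15 − 5 = 10 distinct.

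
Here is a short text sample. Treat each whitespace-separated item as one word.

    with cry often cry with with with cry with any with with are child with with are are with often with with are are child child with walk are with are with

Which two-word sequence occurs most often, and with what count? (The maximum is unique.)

Bigram frequencies (highest first):
  with with: 5
  with are: 4
  are with: 3
  with cry: 2
  cry with: 2
  are child: 2
  … (11 more, each ≤ 2)

"with with", 5 times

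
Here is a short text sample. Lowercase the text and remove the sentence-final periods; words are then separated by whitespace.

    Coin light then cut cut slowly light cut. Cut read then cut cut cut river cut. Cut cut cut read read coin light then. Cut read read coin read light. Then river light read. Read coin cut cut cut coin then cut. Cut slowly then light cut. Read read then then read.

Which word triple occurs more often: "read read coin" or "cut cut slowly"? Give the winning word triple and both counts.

"read read coin" (3 vs 2)

"read read coin": 3 occurrences
"cut cut slowly": 2 occurrences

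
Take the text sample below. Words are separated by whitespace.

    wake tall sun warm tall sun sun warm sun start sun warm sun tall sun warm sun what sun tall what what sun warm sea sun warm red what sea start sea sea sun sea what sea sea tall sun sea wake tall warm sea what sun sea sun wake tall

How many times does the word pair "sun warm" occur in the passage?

6

Scanning the 50 overlapping bigram windows for "sun warm":
  position 3–4: sun warm
  position 7–8: sun warm
  position 11–12: sun warm
  position 15–16: sun warm
  position 23–24: sun warm
  position 26–27: sun warm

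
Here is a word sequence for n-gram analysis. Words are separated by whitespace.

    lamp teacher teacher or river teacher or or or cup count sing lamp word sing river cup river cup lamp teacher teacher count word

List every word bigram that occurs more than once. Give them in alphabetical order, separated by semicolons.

Bigram counts meeting the condition (more than once):
  lamp teacher: 2
  or or: 2
  river cup: 2
  teacher or: 2
  teacher teacher: 2

lamp teacher; or or; river cup; teacher or; teacher teacher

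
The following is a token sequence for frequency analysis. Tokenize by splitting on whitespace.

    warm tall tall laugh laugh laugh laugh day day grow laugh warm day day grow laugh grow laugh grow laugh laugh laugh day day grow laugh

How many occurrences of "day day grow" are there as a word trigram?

Scanning the 24 overlapping trigram windows for "day day grow":
  position 8–10: day day grow
  position 13–15: day day grow
  position 23–25: day day grow

3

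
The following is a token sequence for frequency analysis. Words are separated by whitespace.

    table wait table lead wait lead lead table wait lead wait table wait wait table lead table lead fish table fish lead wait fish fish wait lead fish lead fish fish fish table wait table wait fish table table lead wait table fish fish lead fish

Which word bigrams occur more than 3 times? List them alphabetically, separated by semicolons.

fish fish; lead fish; lead wait; table lead; table wait; wait table

Bigram counts meeting the condition (more than 3 times):
  fish fish: 4
  lead fish: 4
  lead wait: 4
  table lead: 4
  table wait: 5
  wait table: 5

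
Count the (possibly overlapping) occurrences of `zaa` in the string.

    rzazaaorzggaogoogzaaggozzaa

Sliding a length-3 window over the 27 characters (25 positions):
  position 4–6: zaa
  position 18–20: zaa
  position 25–27: zaa

3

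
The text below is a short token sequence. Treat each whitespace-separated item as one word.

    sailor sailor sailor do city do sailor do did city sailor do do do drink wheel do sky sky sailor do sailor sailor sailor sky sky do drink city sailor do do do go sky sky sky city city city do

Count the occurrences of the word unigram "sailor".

10

Scanning the 41 tokens for "sailor":
  position 1: sailor
  position 2: sailor
  position 3: sailor
  position 7: sailor
  position 11: sailor
  position 20: sailor
  position 22: sailor
  position 23: sailor
  position 24: sailor
  position 30: sailor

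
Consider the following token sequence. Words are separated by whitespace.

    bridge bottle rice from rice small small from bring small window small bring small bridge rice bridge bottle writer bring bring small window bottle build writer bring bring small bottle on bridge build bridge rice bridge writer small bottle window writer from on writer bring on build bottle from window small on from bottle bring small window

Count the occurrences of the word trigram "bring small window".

3

Scanning the 55 overlapping trigram windows for "bring small window":
  position 9–11: bring small window
  position 21–23: bring small window
  position 55–57: bring small window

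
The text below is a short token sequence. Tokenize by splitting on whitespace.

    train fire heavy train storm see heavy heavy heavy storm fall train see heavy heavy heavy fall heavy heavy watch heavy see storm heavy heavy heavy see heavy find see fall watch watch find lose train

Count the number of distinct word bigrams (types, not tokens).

26

36 tokens → 35 bigram windows in total.
Repeated bigrams (each contributes count−1 duplicates):
  heavy heavy: 7
  see heavy: 3
  heavy see: 2
9 duplicate windows → 35 − 9 = 26 distinct.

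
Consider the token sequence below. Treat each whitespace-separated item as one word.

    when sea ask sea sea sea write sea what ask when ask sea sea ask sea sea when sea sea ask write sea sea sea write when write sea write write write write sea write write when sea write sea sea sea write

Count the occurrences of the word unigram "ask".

Scanning the 43 tokens for "ask":
  position 3: ask
  position 10: ask
  position 12: ask
  position 15: ask
  position 21: ask

5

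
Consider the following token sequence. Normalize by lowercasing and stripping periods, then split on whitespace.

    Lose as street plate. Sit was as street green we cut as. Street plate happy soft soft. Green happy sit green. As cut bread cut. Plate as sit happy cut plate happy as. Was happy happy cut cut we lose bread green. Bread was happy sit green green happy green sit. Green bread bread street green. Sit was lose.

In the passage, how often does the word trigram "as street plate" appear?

Scanning the 57 overlapping trigram windows for "as street plate":
  position 2–4: as street plate
  position 12–14: as street plate

2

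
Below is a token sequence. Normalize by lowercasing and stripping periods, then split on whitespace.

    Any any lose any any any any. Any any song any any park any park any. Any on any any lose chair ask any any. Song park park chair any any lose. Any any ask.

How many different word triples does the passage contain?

35 tokens → 33 trigram windows in total.
Repeated trigrams (each contributes count−1 duplicates):
  any any any: 4
  any any lose: 3
  any any song: 2
  any lose any: 2
  any park any: 2
  lose any any: 2
9 duplicate windows → 33 − 9 = 24 distinct.

24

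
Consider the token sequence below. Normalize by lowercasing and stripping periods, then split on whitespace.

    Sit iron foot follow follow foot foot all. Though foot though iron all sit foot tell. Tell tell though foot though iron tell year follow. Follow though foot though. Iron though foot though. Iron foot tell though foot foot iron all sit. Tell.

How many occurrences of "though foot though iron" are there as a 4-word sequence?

Scanning the 40 overlapping 4-gram windows for "though foot though iron":
  position 9–12: though foot though iron
  position 19–22: though foot though iron
  position 27–30: though foot though iron
  position 31–34: though foot though iron

4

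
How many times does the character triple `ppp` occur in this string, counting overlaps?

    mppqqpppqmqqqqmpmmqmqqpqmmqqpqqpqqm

Sliding a length-3 window over the 35 characters (33 positions):
  position 6–8: ppp

1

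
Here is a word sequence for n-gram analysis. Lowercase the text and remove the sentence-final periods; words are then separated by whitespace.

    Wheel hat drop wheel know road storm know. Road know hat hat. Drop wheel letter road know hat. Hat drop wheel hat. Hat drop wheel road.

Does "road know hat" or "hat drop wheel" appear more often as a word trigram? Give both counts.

"hat drop wheel" (4 vs 2)

"road know hat": 2 occurrences
"hat drop wheel": 4 occurrences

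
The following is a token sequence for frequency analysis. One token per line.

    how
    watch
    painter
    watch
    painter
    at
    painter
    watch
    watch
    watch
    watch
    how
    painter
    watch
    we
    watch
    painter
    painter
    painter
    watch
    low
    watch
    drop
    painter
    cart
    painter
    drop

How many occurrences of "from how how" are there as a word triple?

Scanning the 25 overlapping trigram windows for "from how how":
  (none found)

0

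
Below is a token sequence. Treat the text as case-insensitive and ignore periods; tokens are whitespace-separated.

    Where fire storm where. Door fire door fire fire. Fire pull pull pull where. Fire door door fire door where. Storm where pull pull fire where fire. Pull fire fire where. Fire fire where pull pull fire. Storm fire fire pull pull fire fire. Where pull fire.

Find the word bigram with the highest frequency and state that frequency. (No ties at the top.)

"fire fire", 6 times

Bigram frequencies (highest first):
  fire fire: 6
  pull pull: 5
  pull fire: 5
  where fire: 4
  fire where: 4
  door fire: 3
  … (11 more, each ≤ 3)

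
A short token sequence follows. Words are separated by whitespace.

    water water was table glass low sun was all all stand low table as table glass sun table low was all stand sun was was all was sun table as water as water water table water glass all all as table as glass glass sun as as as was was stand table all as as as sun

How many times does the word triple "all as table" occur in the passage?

1

Scanning the 55 overlapping trigram windows for "all as table":
  position 39–41: all as table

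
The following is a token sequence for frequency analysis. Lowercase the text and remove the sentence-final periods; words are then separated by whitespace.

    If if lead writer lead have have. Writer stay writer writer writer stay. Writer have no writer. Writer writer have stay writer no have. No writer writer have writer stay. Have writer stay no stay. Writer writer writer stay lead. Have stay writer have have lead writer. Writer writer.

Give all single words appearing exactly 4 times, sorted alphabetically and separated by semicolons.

Unigram counts meeting the condition (exactly 4 times):
  lead: 4
  no: 4

lead; no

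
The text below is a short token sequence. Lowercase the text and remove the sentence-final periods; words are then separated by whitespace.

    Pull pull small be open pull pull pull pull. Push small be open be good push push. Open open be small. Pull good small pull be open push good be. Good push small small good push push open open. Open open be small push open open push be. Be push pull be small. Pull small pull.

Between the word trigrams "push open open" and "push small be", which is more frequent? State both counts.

"push open open" (3 vs 1)

"push open open": 3 occurrences
"push small be": 1 occurrence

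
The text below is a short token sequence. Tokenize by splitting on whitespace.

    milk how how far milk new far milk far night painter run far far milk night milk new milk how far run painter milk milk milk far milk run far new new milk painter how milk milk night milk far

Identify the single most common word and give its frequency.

"milk", 14 times

Unigram frequencies (highest first):
  milk: 14
  far: 9
  how: 4
  new: 4
  night: 3
  painter: 3
  … (1 more, each ≤ 3)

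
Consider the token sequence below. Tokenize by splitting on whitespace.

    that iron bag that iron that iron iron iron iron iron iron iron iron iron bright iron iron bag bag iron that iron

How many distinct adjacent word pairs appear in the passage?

9

23 tokens → 22 bigram windows in total.
Repeated bigrams (each contributes count−1 duplicates):
  iron iron: 9
  that iron: 4
  iron bag: 2
  iron that: 2
13 duplicate windows → 22 − 13 = 9 distinct.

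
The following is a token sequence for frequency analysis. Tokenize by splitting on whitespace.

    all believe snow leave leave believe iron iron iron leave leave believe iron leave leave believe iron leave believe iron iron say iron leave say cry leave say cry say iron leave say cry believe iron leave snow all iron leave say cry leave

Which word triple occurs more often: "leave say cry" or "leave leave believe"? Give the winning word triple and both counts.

"leave say cry" (4 vs 3)

"leave say cry": 4 occurrences
"leave leave believe": 3 occurrences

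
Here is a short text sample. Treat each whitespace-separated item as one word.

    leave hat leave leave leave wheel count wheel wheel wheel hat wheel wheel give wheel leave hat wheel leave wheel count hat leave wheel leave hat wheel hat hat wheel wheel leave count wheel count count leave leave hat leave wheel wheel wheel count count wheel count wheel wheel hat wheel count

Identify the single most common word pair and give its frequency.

Bigram frequencies (highest first):
  wheel wheel: 7
  wheel count: 6
  hat wheel: 5
  leave hat: 4
  leave wheel: 4
  count wheel: 4
  … (11 more, each ≤ 4)

"wheel wheel", 7 times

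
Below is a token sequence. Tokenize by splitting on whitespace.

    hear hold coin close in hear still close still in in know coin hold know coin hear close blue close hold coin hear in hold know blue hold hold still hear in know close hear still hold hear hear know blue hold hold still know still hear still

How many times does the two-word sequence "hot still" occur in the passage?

0

Scanning the 47 overlapping bigram windows for "hot still":
  (none found)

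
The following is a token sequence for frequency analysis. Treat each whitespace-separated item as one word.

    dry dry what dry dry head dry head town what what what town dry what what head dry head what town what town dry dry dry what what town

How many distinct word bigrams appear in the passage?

29 tokens → 28 bigram windows in total.
Repeated bigrams (each contributes count−1 duplicates):
  dry dry: 4
  what town: 4
  what what: 4
  dry head: 3
  dry what: 3
  head dry: 2
  town dry: 2
  town what: 2
16 duplicate windows → 28 − 16 = 12 distinct.

12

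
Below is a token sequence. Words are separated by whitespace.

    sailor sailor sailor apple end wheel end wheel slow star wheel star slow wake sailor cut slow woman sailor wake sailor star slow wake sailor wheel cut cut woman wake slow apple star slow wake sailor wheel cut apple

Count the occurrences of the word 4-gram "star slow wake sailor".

3

Scanning the 36 overlapping 4-gram windows for "star slow wake sailor":
  position 12–15: star slow wake sailor
  position 22–25: star slow wake sailor
  position 33–36: star slow wake sailor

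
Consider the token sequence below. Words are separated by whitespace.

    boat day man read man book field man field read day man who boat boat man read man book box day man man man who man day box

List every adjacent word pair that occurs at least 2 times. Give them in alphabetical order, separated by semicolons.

Bigram counts meeting the condition (at least 2 times):
  day man: 3
  man book: 2
  man man: 2
  man read: 2
  man who: 2
  read man: 2

day man; man book; man man; man read; man who; read man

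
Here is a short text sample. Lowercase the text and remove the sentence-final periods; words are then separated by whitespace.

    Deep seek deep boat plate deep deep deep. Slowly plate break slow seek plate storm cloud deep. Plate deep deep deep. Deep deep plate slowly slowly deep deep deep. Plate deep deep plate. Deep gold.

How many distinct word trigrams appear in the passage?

23

35 tokens → 33 trigram windows in total.
Repeated trigrams (each contributes count−1 duplicates):
  deep deep deep: 5
  deep deep plate: 3
  deep plate deep: 3
  plate deep deep: 3
10 duplicate windows → 33 − 10 = 23 distinct.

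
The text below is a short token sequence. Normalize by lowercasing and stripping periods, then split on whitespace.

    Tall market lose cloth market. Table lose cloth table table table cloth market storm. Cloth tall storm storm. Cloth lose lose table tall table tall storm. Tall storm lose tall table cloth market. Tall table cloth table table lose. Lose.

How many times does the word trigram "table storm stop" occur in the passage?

Scanning the 38 overlapping trigram windows for "table storm stop":
  (none found)

0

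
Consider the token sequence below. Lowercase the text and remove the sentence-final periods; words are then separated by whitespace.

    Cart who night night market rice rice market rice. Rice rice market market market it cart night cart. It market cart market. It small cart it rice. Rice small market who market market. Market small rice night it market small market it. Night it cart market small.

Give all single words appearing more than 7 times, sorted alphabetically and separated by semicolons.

market; rice

Unigram counts meeting the condition (more than 7 times):
  market: 14
  rice: 8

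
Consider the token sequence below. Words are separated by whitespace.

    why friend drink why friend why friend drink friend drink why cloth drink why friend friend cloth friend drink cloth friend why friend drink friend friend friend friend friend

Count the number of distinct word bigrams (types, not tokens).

11

29 tokens → 28 bigram windows in total.
Repeated bigrams (each contributes count−1 duplicates):
  friend drink: 5
  friend friend: 5
  why friend: 5
  drink why: 3
  cloth friend: 2
  drink friend: 2
  friend why: 2
17 duplicate windows → 28 − 17 = 11 distinct.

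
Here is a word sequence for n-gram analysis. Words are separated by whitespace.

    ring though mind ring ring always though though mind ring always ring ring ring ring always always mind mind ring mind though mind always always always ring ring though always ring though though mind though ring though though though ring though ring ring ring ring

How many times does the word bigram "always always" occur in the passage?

3

Scanning the 44 overlapping bigram windows for "always always":
  position 16–17: always always
  position 24–25: always always
  position 25–26: always always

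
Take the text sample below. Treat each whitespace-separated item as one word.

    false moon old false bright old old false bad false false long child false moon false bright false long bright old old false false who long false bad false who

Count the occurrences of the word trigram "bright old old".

2

Scanning the 28 overlapping trigram windows for "bright old old":
  position 5–7: bright old old
  position 20–22: bright old old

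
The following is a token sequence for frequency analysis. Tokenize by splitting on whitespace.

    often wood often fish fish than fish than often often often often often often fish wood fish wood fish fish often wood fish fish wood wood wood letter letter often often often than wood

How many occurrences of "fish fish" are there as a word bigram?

3

Scanning the 33 overlapping bigram windows for "fish fish":
  position 4–5: fish fish
  position 19–20: fish fish
  position 23–24: fish fish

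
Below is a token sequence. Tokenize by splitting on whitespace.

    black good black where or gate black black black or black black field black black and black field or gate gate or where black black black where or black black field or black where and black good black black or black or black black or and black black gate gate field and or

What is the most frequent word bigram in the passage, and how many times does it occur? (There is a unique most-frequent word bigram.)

"black black", 10 times

Bigram frequencies (highest first):
  black black: 10
  or black: 5
  black or: 4
  black where: 3
  black field: 3
  and black: 3
  … (18 more, each ≤ 2)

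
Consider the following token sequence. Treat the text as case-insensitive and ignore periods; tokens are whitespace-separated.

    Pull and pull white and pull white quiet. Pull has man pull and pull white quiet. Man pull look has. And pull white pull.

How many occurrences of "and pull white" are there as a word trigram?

Scanning the 22 overlapping trigram windows for "and pull white":
  position 2–4: and pull white
  position 5–7: and pull white
  position 13–15: and pull white
  position 21–23: and pull white

4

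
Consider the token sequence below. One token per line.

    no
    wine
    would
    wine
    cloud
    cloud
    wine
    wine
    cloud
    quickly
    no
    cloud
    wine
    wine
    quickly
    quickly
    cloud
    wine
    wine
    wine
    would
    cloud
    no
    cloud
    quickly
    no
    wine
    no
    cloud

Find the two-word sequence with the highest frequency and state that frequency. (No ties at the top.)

"wine wine", 4 times

Bigram frequencies (highest first):
  wine wine: 4
  cloud wine: 3
  no cloud: 3
  no wine: 2
  wine would: 2
  wine cloud: 2
  … (10 more, each ≤ 2)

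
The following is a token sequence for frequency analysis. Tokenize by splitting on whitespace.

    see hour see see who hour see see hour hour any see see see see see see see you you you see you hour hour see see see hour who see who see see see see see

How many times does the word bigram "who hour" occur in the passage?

1

Scanning the 36 overlapping bigram windows for "who hour":
  position 5–6: who hour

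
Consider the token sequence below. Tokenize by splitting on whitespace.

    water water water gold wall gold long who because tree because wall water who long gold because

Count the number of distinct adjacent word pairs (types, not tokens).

15

17 tokens → 16 bigram windows in total.
Repeated bigrams (each contributes count−1 duplicates):
  water water: 2
1 duplicate windows → 16 − 1 = 15 distinct.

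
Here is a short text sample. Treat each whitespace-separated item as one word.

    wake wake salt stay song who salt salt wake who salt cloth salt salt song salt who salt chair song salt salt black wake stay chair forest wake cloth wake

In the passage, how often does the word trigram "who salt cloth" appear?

1

Scanning the 28 overlapping trigram windows for "who salt cloth":
  position 10–12: who salt cloth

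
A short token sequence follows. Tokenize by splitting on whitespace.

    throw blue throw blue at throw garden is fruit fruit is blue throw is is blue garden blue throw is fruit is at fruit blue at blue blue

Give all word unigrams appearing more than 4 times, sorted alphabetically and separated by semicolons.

blue; is; throw

Unigram counts meeting the condition (more than 4 times):
  blue: 8
  is: 6
  throw: 5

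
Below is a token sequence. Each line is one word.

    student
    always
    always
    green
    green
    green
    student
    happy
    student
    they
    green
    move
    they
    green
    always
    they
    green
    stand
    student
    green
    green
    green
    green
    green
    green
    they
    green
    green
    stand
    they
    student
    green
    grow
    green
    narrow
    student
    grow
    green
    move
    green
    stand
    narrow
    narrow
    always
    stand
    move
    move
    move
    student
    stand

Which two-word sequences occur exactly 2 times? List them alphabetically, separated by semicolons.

green move; grow green; move move; student green

Bigram counts meeting the condition (exactly 2 times):
  green move: 2
  grow green: 2
  move move: 2
  student green: 2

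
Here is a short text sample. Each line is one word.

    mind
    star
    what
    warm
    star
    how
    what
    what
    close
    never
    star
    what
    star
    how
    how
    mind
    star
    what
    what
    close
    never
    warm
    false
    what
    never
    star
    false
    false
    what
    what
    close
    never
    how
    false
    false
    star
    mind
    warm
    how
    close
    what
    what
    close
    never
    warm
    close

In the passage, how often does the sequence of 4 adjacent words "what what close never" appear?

Scanning the 43 overlapping 4-gram windows for "what what close never":
  position 7–10: what what close never
  position 18–21: what what close never
  position 29–32: what what close never
  position 41–44: what what close never

4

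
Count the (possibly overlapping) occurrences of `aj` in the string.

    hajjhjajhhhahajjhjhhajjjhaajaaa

5

Sliding a length-2 window over the 31 characters (30 positions):
  position 2–3: aj
  position 7–8: aj
  position 14–15: aj
  position 21–22: aj
  position 27–28: aj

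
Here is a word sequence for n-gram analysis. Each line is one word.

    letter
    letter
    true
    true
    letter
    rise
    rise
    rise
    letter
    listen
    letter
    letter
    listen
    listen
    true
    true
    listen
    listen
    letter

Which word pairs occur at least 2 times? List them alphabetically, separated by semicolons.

letter letter; letter listen; listen letter; listen listen; rise rise; true true

Bigram counts meeting the condition (at least 2 times):
  letter letter: 2
  letter listen: 2
  listen letter: 2
  listen listen: 2
  rise rise: 2
  true true: 2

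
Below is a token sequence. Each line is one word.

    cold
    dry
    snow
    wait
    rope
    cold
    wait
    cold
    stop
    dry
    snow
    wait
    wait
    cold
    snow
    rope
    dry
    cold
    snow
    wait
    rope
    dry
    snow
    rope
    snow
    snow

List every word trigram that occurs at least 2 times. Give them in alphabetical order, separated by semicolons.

dry snow wait; snow wait rope

Trigram counts meeting the condition (at least 2 times):
  dry snow wait: 2
  snow wait rope: 2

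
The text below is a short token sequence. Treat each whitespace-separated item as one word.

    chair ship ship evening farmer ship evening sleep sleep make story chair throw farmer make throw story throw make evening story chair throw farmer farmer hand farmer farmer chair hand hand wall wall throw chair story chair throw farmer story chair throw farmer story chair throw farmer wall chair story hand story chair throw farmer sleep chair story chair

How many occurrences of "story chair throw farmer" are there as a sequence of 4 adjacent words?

Scanning the 56 overlapping 4-gram windows for "story chair throw farmer":
  position 11–14: story chair throw farmer
  position 21–24: story chair throw farmer
  position 36–39: story chair throw farmer
  position 40–43: story chair throw farmer
  position 44–47: story chair throw farmer
  position 52–55: story chair throw farmer

6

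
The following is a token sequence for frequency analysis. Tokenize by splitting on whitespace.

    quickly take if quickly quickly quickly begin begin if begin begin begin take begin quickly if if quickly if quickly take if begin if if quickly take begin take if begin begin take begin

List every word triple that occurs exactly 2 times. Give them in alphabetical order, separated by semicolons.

Trigram counts meeting the condition (exactly 2 times):
  begin begin take: 2
  begin take begin: 2
  if begin begin: 2
  if if quickly: 2
  if quickly take: 2
  quickly take if: 2
  take if begin: 2

begin begin take; begin take begin; if begin begin; if if quickly; if quickly take; quickly take if; take if begin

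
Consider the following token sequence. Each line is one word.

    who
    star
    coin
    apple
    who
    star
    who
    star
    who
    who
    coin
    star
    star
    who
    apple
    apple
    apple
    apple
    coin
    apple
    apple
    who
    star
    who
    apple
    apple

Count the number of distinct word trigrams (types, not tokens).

26 tokens → 24 trigram windows in total.
Repeated trigrams (each contributes count−1 duplicates):
  who star who: 3
  apple apple apple: 2
  apple who star: 2
  star who apple: 2
  who apple apple: 2
6 duplicate windows → 24 − 6 = 18 distinct.

18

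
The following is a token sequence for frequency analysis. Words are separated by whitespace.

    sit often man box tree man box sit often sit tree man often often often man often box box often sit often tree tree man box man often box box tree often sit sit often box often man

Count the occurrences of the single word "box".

Scanning the 38 tokens for "box":
  position 4: box
  position 7: box
  position 18: box
  position 19: box
  position 26: box
  position 29: box
  position 30: box
  position 36: box

8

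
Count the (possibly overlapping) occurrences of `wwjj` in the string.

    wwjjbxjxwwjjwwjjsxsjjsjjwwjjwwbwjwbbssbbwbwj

Sliding a length-4 window over the 44 characters (41 positions):
  position 1–4: wwjj
  position 9–12: wwjj
  position 13–16: wwjj
  position 25–28: wwjj

4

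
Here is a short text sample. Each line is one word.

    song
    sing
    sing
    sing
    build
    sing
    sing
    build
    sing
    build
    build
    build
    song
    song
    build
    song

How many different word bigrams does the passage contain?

8

16 tokens → 15 bigram windows in total.
Repeated bigrams (each contributes count−1 duplicates):
  sing build: 3
  sing sing: 3
  build build: 2
  build sing: 2
  build song: 2
7 duplicate windows → 15 − 7 = 8 distinct.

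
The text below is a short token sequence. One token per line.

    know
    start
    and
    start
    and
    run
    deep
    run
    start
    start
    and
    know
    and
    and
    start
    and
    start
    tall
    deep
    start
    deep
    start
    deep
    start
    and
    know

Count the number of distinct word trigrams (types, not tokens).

26 tokens → 24 trigram windows in total.
Repeated trigrams (each contributes count−1 duplicates):
  and start and: 2
  deep start deep: 2
  start and know: 2
  start and start: 2
  start deep start: 2
5 duplicate windows → 24 − 5 = 19 distinct.

19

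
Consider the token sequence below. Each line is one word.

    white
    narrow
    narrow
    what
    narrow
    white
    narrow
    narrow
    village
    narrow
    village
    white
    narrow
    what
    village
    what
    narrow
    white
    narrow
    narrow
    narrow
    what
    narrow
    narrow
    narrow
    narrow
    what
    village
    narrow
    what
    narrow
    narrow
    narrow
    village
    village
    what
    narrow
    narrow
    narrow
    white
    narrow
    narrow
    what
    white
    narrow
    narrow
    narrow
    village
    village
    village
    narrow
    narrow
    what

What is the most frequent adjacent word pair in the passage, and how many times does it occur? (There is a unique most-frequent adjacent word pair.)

Bigram frequencies (highest first):
  narrow narrow: 15
  narrow what: 7
  white narrow: 6
  what narrow: 5
  narrow village: 4
  narrow white: 3
  … (6 more, each ≤ 3)

"narrow narrow", 15 times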